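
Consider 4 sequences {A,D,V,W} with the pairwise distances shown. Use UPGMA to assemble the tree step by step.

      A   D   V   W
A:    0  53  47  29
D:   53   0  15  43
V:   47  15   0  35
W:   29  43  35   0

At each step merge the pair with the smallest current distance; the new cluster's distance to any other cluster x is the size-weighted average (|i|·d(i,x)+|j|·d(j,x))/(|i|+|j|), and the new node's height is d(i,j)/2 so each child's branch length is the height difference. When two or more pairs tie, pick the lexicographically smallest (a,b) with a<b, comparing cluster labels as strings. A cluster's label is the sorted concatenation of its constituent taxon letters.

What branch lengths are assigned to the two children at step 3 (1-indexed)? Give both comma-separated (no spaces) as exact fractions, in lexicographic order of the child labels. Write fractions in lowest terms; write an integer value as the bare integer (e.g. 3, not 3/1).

31/4,59/4

step 1: merge (D,V) at d=15; branch lengths D→15/2, V→15/2; new cluster DV
  updated: d(A,DV)=50, d(DV,W)=39
step 2: merge (A,W) at d=29; branch lengths A→29/2, W→29/2; new cluster AW
  updated: d(AW,DV)=89/2
step 3: merge (AW,DV) at d=89/2; branch lengths AW→31/4, DV→59/4; new cluster ADVW
final tree: ((A:29/2,W:29/2):31/4,(D:15/2,V:15/2):59/4)
total length: 133/2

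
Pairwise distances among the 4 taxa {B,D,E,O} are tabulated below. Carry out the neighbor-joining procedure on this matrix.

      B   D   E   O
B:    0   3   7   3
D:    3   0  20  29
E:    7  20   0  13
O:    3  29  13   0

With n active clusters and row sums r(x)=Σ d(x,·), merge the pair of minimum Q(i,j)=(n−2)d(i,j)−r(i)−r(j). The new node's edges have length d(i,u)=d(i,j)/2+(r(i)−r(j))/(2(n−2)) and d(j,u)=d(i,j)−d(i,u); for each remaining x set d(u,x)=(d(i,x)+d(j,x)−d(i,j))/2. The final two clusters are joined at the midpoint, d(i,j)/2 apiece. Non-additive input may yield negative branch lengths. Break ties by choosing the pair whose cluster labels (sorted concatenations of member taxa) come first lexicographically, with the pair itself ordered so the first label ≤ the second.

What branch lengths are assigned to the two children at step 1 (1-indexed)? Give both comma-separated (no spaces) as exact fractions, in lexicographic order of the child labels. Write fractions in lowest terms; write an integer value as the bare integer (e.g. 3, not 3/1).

1. join B+D (d=3, Q=-59) ⇒ BD; edges |B|=-33/4, |D|=45/4
  updated: d(BD,E)=12, d(BD,O)=29/2
2. join BD+E (d=12, Q=-79/2) ⇒ BDE; edges |BD|=27/4, |E|=21/4
  updated: d(BDE,O)=31/4
3. join BDE+O (d=31/4) ⇒ BDEO; edges |BDE|=31/8, |O|=31/8
final tree: (((B:-33/4,D:45/4):27/4,E:21/4):31/8,O:31/8)
total length: 91/4

-33/4,45/4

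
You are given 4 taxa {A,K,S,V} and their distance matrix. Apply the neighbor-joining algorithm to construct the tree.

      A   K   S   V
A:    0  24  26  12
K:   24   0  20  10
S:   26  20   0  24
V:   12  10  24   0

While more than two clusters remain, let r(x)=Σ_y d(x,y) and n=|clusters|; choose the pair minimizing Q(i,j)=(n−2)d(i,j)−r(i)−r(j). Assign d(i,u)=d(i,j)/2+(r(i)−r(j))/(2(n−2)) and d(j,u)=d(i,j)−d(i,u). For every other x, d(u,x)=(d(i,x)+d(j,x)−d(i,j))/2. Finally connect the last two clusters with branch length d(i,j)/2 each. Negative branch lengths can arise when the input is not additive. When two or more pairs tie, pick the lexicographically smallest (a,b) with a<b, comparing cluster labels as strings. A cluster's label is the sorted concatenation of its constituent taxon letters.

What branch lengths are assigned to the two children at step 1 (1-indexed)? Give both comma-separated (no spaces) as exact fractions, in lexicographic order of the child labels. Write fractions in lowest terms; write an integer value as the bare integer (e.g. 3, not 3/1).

1. join A+V (d=12, Q=-84) ⇒ AV; edges |A|=10, |V|=2
  updated: d(AV,K)=11, d(AV,S)=19
2. join AV+K (d=11, Q=-50) ⇒ AKV; edges |AV|=5, |K|=6
  updated: d(AKV,S)=14
3. join AKV+S (d=14) ⇒ AKSV; edges |AKV|=7, |S|=7
final tree: (((A:10,V:2):5,K:6):7,S:7)
total length: 37

10,2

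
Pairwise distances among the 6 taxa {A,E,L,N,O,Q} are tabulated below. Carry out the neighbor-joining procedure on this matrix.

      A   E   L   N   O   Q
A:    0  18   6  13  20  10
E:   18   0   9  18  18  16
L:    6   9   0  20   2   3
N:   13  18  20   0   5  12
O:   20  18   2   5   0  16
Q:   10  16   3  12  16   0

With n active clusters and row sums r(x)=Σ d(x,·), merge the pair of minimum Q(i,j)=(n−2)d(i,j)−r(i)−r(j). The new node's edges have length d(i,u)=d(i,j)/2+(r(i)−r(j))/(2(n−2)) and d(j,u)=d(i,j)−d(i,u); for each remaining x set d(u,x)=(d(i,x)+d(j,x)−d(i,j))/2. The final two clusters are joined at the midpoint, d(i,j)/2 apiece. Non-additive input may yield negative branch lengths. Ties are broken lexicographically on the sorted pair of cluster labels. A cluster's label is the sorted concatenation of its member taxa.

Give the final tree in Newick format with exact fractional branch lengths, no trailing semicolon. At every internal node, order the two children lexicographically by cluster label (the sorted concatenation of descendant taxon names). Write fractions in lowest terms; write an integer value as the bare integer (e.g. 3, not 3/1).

(((A:101/16,Q:59/16):5/16,(E:37/4,(N:27/8,O:13/8):25/4):29/16):-13/32,L:-13/32)

iteration 1: select N,O (d=5, Q=-109); attach at lengths (27/8, 13/8); label the merged cluster NO
  updated: d(A,NO)=14, d(E,NO)=31/2, d(L,NO)=17/2, d(NO,Q)=23/2
iteration 2: select E,NO (d=31/2, Q=-123/2); attach at lengths (37/4, 25/4); label the merged cluster ENO
  updated: d(A,ENO)=33/4, d(ENO,L)=1, d(ENO,Q)=6
iteration 3: select A,Q (d=10, Q=-93/4); attach at lengths (101/16, 59/16); label the merged cluster AQ
  updated: d(AQ,ENO)=17/8, d(AQ,L)=-1/2
iteration 4: select AQ,ENO (d=17/8, Q=-21/8); attach at lengths (5/16, 29/16); label the merged cluster AENOQ
  updated: d(AENOQ,L)=-13/16
iteration 5: select AENOQ,L (d=-13/16); attach at lengths (-13/32, -13/32); label the merged cluster AELNOQ
final tree: (((A:101/16,Q:59/16):5/16,(E:37/4,(N:27/8,O:13/8):25/4):29/16):-13/32,L:-13/32)
total length: 509/16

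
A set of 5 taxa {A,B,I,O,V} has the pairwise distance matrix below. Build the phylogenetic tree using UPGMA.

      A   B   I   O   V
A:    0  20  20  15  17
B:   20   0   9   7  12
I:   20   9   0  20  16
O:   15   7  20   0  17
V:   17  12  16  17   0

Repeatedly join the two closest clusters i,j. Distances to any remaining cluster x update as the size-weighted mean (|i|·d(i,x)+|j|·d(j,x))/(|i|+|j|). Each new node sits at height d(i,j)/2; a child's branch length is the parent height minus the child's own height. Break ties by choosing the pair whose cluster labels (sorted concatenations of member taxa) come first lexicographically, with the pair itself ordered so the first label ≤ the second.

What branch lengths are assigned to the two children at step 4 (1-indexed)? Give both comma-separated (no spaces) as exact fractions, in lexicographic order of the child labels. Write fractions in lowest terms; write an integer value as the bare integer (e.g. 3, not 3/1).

9,3/2

1. join B+O (d=7) ⇒ BO; edges |B|=7/2, |O|=7/2
  updated: d(A,BO)=35/2, d(BO,I)=29/2, d(BO,V)=29/2
2. join BO+I (d=29/2) ⇒ BIO; edges |BO|=15/4, |I|=29/4
  updated: d(A,BIO)=55/3, d(BIO,V)=15
3. join BIO+V (d=15) ⇒ BIOV; edges |BIO|=1/4, |V|=15/2
  updated: d(A,BIOV)=18
4. join A+BIOV (d=18) ⇒ ABIOV; edges |A|=9, |BIOV|=3/2
final tree: (A:9,(((B:7/2,O:7/2):15/4,I:29/4):1/4,V:15/2):3/2)
total length: 145/4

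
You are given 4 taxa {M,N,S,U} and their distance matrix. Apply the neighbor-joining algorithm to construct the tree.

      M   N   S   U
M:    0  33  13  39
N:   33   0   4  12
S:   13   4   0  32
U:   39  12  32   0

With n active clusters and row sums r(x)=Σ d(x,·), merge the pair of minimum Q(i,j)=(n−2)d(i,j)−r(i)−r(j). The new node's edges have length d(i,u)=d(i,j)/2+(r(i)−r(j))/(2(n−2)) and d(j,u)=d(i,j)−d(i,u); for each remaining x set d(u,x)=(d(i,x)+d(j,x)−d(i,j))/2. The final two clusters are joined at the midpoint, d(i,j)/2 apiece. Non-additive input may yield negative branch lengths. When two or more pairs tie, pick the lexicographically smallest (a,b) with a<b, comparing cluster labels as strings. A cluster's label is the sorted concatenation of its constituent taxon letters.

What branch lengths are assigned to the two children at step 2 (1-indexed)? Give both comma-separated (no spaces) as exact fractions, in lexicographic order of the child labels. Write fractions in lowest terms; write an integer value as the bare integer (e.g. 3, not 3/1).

29/2,-5/2

step 1: merge (M,S) at d=13, Q=-108; branch lengths M→31/2, S→-5/2; new cluster MS
  updated: d(MS,N)=12, d(MS,U)=29
step 2: merge (MS,N) at d=12, Q=-53; branch lengths MS→29/2, N→-5/2; new cluster MNS
  updated: d(MNS,U)=29/2
step 3: merge (MNS,U) at d=29/2; branch lengths MNS→29/4, U→29/4; new cluster MNSU
final tree: (((M:31/2,S:-5/2):29/2,N:-5/2):29/4,U:29/4)
total length: 79/2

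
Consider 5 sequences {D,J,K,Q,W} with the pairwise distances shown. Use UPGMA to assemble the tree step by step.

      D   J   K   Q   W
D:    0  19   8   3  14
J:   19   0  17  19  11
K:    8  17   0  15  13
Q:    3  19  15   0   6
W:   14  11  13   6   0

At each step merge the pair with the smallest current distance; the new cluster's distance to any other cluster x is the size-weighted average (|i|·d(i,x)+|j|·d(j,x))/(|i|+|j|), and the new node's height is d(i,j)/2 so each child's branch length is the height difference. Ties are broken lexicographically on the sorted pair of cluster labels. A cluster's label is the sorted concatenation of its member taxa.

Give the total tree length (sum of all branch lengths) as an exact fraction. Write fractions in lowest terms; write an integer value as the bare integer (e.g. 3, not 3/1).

1. join D+Q (d=3) ⇒ DQ; edges |D|=3/2, |Q|=3/2
  updated: d(DQ,J)=19, d(DQ,K)=23/2, d(DQ,W)=10
2. join DQ+W (d=10) ⇒ DQW; edges |DQ|=7/2, |W|=5
  updated: d(DQW,J)=49/3, d(DQW,K)=12
3. join DQW+K (d=12) ⇒ DKQW; edges |DQW|=1, |K|=6
  updated: d(DKQW,J)=33/2
4. join DKQW+J (d=33/2) ⇒ DJKQW; edges |DKQW|=9/4, |J|=33/4
final tree: ((((D:3/2,Q:3/2):7/2,W:5):1,K:6):9/4,J:33/4)
total length: 29

29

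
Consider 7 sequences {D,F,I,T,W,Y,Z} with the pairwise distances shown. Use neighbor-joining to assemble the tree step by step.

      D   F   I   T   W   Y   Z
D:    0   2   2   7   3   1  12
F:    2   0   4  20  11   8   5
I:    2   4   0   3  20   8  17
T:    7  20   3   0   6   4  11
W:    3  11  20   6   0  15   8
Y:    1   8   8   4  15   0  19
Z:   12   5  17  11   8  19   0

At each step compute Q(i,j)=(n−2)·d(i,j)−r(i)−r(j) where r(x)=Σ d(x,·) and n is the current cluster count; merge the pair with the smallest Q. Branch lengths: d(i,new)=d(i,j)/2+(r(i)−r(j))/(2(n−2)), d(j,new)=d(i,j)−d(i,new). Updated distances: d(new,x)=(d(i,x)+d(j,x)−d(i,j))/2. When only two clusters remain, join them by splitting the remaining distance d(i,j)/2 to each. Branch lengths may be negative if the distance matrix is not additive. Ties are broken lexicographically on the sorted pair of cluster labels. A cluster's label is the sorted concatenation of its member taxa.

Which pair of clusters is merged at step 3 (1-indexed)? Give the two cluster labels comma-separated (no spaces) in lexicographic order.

D,FWZ

iteration 1: select F,Z (d=5, Q=-97); attach at lengths (3/10, 47/10); label the merged cluster FZ
  updated: d(D,FZ)=9/2, d(FZ,I)=8, d(FZ,T)=13, d(FZ,W)=7, d(FZ,Y)=11
iteration 2: select FZ,W (d=7, Q=-133/2); attach at lengths (41/16, 71/16); label the merged cluster FWZ
  updated: d(D,FWZ)=1/4, d(FWZ,I)=21/2, d(FWZ,T)=6, d(FWZ,Y)=19/2
iteration 3: select D,FWZ (d=1/4, Q=-143/4); attach at lengths (-61/24, 67/24); label the merged cluster DFWZ
  updated: d(DFWZ,I)=49/8, d(DFWZ,T)=51/8, d(DFWZ,Y)=41/8
iteration 4: select DFWZ,Y (d=41/8, Q=-49/2); attach at lengths (43/16, 39/16); label the merged cluster DFWYZ
  updated: d(DFWYZ,I)=9/2, d(DFWYZ,T)=21/8
iteration 5: select DFWYZ,I (d=9/2, Q=-81/8); attach at lengths (33/16, 39/16); label the merged cluster DFIWYZ
  updated: d(DFIWYZ,T)=9/16
iteration 6: select DFIWYZ,T (d=9/16); attach at lengths (9/32, 9/32); label the merged cluster DFITWYZ
final tree: ((((D:-61/24,((F:3/10,Z:47/10):41/16,W:71/16):67/24):43/16,Y:39/16):33/16,I:39/16):9/32,T:9/32)
total length: 359/16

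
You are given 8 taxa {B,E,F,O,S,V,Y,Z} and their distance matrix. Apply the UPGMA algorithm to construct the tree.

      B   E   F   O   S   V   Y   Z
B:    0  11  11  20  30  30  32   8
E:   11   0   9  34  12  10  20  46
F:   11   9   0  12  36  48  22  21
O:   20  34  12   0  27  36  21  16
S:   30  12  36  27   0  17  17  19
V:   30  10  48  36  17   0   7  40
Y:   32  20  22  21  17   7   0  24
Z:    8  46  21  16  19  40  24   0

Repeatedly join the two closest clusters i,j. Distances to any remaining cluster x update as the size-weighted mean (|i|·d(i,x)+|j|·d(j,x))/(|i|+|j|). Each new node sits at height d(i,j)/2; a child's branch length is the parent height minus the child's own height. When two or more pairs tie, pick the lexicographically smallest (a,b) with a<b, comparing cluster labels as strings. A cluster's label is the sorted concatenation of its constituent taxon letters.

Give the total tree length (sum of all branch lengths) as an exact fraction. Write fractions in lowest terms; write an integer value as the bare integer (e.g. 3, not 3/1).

4073/60

1. join V+Y (d=7) ⇒ VY; edges |V|=7/2, |Y|=7/2
  updated: d(B,VY)=31, d(E,VY)=15, d(F,VY)=35, d(O,VY)=57/2, d(S,VY)=17, d(VY,Z)=32
2. join B+Z (d=8) ⇒ BZ; edges |B|=4, |Z|=4
  updated: d(BZ,E)=57/2, d(BZ,F)=16, d(BZ,O)=18, d(BZ,S)=49/2, d(BZ,VY)=63/2
3. join E+F (d=9) ⇒ EF; edges |E|=9/2, |F|=9/2
  updated: d(BZ,EF)=89/4, d(EF,O)=23, d(EF,S)=24, d(EF,VY)=25
4. join S+VY (d=17) ⇒ SVY; edges |S|=17/2, |VY|=5
  updated: d(BZ,SVY)=175/6, d(EF,SVY)=74/3, d(O,SVY)=28
5. join BZ+O (d=18) ⇒ BOZ; edges |BZ|=5, |O|=9
  updated: d(BOZ,EF)=45/2, d(BOZ,SVY)=259/9
6. join BOZ+EF (d=45/2) ⇒ BEFOZ; edges |BOZ|=9/4, |EF|=27/4
  updated: d(BEFOZ,SVY)=407/15
7. join BEFOZ+SVY (d=407/15) ⇒ BEFOSVYZ; edges |BEFOZ|=139/60, |SVY|=76/15
final tree: ((((B:4,Z:4):5,O:9):9/4,(E:9/2,F:9/2):27/4):139/60,(S:17/2,(V:7/2,Y:7/2):5):76/15)
total length: 4073/60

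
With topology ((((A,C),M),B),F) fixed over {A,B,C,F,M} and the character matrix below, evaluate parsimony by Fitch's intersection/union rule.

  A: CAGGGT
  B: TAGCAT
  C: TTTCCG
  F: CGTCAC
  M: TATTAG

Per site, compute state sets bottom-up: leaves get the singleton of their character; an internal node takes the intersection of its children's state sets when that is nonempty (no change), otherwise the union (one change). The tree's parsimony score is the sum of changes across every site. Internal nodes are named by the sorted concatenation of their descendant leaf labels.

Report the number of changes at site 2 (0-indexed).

2

AC@0: {C} ∪ {T} = {C,T} (union, +1)
ACM@0: {C,T} ∩ {T} = {T} (intersection, +0)
ABCM@0: {T} ∩ {T} = {T} (intersection, +0)
ABCFM@0: {T} ∪ {C} = {C,T} (union, +1)
AC@1: {A} ∪ {T} = {A,T} (union, +1)
ACM@1: {A,T} ∩ {A} = {A} (intersection, +0)
ABCM@1: {A} ∩ {A} = {A} (intersection, +0)
ABCFM@1: {A} ∪ {G} = {A,G} (union, +1)
AC@2: {G} ∪ {T} = {G,T} (union, +1)
ACM@2: {G,T} ∩ {T} = {T} (intersection, +0)
ABCM@2: {T} ∪ {G} = {G,T} (union, +1)
ABCFM@2: {G,T} ∩ {T} = {T} (intersection, +0)
AC@3: {G} ∪ {C} = {C,G} (union, +1)
ACM@3: {C,G} ∪ {T} = {C,G,T} (union, +1)
ABCM@3: {C,G,T} ∩ {C} = {C} (intersection, +0)
ABCFM@3: {C} ∩ {C} = {C} (intersection, +0)
AC@4: {G} ∪ {C} = {C,G} (union, +1)
ACM@4: {C,G} ∪ {A} = {A,C,G} (union, +1)
ABCM@4: {A,C,G} ∩ {A} = {A} (intersection, +0)
ABCFM@4: {A} ∩ {A} = {A} (intersection, +0)
AC@5: {T} ∪ {G} = {G,T} (union, +1)
ACM@5: {G,T} ∩ {G} = {G} (intersection, +0)
ABCM@5: {G} ∪ {T} = {G,T} (union, +1)
ABCFM@5: {G,T} ∪ {C} = {C,G,T} (union, +1)
per-site changes: [2, 2, 2, 2, 2, 3]; total = 13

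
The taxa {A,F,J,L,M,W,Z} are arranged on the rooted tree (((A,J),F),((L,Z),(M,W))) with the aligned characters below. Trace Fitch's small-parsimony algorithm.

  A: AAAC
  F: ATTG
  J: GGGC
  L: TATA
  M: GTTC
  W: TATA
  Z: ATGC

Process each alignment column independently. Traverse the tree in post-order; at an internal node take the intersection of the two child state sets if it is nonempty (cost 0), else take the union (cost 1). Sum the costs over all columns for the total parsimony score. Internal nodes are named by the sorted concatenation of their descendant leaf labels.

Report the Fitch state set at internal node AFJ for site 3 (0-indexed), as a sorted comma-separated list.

C,G

AJ@0: {A} ∪ {G} = {A,G} (union, +1)
AFJ@0: {A,G} ∩ {A} = {A} (intersection, +0)
LZ@0: {T} ∪ {A} = {A,T} (union, +1)
MW@0: {G} ∪ {T} = {G,T} (union, +1)
LMWZ@0: {A,T} ∩ {G,T} = {T} (intersection, +0)
AFJLMWZ@0: {A} ∪ {T} = {A,T} (union, +1)
AJ@1: {A} ∪ {G} = {A,G} (union, +1)
AFJ@1: {A,G} ∪ {T} = {A,G,T} (union, +1)
LZ@1: {A} ∪ {T} = {A,T} (union, +1)
MW@1: {T} ∪ {A} = {A,T} (union, +1)
LMWZ@1: {A,T} ∩ {A,T} = {A,T} (intersection, +0)
AFJLMWZ@1: {A,G,T} ∩ {A,T} = {A,T} (intersection, +0)
AJ@2: {A} ∪ {G} = {A,G} (union, +1)
AFJ@2: {A,G} ∪ {T} = {A,G,T} (union, +1)
LZ@2: {T} ∪ {G} = {G,T} (union, +1)
MW@2: {T} ∩ {T} = {T} (intersection, +0)
LMWZ@2: {G,T} ∩ {T} = {T} (intersection, +0)
AFJLMWZ@2: {A,G,T} ∩ {T} = {T} (intersection, +0)
AJ@3: {C} ∩ {C} = {C} (intersection, +0)
AFJ@3: {C} ∪ {G} = {C,G} (union, +1)
LZ@3: {A} ∪ {C} = {A,C} (union, +1)
MW@3: {C} ∪ {A} = {A,C} (union, +1)
LMWZ@3: {A,C} ∩ {A,C} = {A,C} (intersection, +0)
AFJLMWZ@3: {C,G} ∩ {A,C} = {C} (intersection, +0)
per-site changes: [4, 4, 3, 3]; total = 14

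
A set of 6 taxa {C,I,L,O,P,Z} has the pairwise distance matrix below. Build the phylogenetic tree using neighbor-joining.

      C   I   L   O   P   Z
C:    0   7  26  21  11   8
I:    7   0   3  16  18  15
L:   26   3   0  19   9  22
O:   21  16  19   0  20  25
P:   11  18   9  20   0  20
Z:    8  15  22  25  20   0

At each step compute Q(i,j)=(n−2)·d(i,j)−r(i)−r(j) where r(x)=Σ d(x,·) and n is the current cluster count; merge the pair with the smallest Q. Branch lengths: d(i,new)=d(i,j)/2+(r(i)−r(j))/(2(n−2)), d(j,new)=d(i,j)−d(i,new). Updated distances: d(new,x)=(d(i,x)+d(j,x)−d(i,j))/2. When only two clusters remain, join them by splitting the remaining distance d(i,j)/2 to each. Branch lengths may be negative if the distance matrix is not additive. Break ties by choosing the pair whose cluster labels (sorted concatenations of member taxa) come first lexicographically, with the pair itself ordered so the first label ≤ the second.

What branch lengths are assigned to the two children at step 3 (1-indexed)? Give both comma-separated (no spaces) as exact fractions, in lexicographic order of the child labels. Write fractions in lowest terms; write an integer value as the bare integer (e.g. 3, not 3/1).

11/2,6

iteration 1: select C,Z (d=8, Q=-131); attach at lengths (15/8, 49/8); label the merged cluster CZ
  updated: d(CZ,I)=7, d(CZ,L)=20, d(CZ,O)=19, d(CZ,P)=23/2
iteration 2: select I,L (d=3, Q=-86); attach at lengths (1/3, 8/3); label the merged cluster IL
  updated: d(CZ,IL)=12, d(IL,O)=16, d(IL,P)=12
iteration 3: select CZ,P (d=23/2, Q=-63); attach at lengths (11/2, 6); label the merged cluster CPZ
  updated: d(CPZ,IL)=25/4, d(CPZ,O)=55/4
iteration 4: select CPZ,IL (d=25/4, Q=-36); attach at lengths (2, 17/4); label the merged cluster CILPZ
  updated: d(CILPZ,O)=47/4
iteration 5: select CILPZ,O (d=47/4); attach at lengths (47/8, 47/8); label the merged cluster CILOPZ
final tree: ((((C:15/8,Z:49/8):11/2,P:6):2,(I:1/3,L:8/3):17/4):47/8,O:47/8)
total length: 81/2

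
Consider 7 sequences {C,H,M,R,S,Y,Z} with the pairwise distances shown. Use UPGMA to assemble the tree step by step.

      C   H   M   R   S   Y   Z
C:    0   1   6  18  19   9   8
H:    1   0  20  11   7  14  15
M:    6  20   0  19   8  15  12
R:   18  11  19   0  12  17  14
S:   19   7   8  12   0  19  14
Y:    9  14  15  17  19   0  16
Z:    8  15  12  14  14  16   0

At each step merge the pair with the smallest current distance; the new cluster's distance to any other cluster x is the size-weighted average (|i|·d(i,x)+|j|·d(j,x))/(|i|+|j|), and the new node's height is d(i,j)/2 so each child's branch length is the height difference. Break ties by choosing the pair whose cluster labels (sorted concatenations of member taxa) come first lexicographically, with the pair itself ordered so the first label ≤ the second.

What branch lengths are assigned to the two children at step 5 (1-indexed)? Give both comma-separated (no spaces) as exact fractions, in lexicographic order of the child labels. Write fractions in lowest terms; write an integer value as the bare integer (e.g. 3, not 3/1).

1/2,3

1. join C+H (d=1) ⇒ CH; edges |C|=1/2, |H|=1/2
  updated: d(CH,M)=13, d(CH,R)=29/2, d(CH,S)=13, d(CH,Y)=23/2, d(CH,Z)=23/2
2. join M+S (d=8) ⇒ MS; edges |M|=4, |S|=4
  updated: d(CH,MS)=13, d(MS,R)=31/2, d(MS,Y)=17, d(MS,Z)=13
3. join CH+Y (d=23/2) ⇒ CHY; edges |CH|=21/4, |Y|=23/4
  updated: d(CHY,MS)=43/3, d(CHY,R)=46/3, d(CHY,Z)=13
4. join CHY+Z (d=13) ⇒ CHYZ; edges |CHY|=3/4, |Z|=13/2
  updated: d(CHYZ,MS)=14, d(CHYZ,R)=15
5. join CHYZ+MS (d=14) ⇒ CHMSYZ; edges |CHYZ|=1/2, |MS|=3
  updated: d(CHMSYZ,R)=91/6
6. join CHMSYZ+R (d=91/6) ⇒ CHMRSYZ; edges |CHMSYZ|=7/12, |R|=91/12
final tree: (((((C:1/2,H:1/2):21/4,Y:23/4):3/4,Z:13/2):1/2,(M:4,S:4):3):7/12,R:91/12)
total length: 467/12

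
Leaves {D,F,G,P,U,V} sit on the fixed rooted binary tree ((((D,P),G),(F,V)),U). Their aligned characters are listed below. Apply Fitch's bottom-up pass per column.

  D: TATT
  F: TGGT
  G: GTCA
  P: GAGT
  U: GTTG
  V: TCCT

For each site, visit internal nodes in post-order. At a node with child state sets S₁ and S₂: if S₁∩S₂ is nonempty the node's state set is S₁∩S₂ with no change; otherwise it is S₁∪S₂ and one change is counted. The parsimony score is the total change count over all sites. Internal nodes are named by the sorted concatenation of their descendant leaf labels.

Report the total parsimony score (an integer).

11

DP@0: {T} ∪ {G} = {G,T} (union, +1)
DGP@0: {G,T} ∩ {G} = {G} (intersection, +0)
FV@0: {T} ∩ {T} = {T} (intersection, +0)
DFGPV@0: {G} ∪ {T} = {G,T} (union, +1)
DFGPUV@0: {G,T} ∩ {G} = {G} (intersection, +0)
DP@1: {A} ∩ {A} = {A} (intersection, +0)
DGP@1: {A} ∪ {T} = {A,T} (union, +1)
FV@1: {G} ∪ {C} = {C,G} (union, +1)
DFGPV@1: {A,T} ∪ {C,G} = {A,C,G,T} (union, +1)
DFGPUV@1: {A,C,G,T} ∩ {T} = {T} (intersection, +0)
DP@2: {T} ∪ {G} = {G,T} (union, +1)
DGP@2: {G,T} ∪ {C} = {C,G,T} (union, +1)
FV@2: {G} ∪ {C} = {C,G} (union, +1)
DFGPV@2: {C,G,T} ∩ {C,G} = {C,G} (intersection, +0)
DFGPUV@2: {C,G} ∪ {T} = {C,G,T} (union, +1)
DP@3: {T} ∩ {T} = {T} (intersection, +0)
DGP@3: {T} ∪ {A} = {A,T} (union, +1)
FV@3: {T} ∩ {T} = {T} (intersection, +0)
DFGPV@3: {A,T} ∩ {T} = {T} (intersection, +0)
DFGPUV@3: {T} ∪ {G} = {G,T} (union, +1)
per-site changes: [2, 3, 4, 2]; total = 11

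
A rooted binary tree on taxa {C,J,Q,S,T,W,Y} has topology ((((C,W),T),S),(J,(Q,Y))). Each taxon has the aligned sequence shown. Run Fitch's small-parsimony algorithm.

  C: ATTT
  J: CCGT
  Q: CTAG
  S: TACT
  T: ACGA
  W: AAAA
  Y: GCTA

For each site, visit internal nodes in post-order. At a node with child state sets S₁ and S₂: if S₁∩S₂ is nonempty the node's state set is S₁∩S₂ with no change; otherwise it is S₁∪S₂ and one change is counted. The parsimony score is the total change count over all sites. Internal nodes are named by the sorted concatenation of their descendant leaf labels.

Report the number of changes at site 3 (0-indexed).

site 0, node CW: C={A} ∩ W={A} → {A} (+0)
site 0, node CTW: CW={A} ∩ T={A} → {A} (+0)
site 0, node CSTW: CTW={A} ∪ S={T} → {A,T} (+1)
site 0, node QY: Q={C} ∪ Y={G} → {C,G} (+1)
site 0, node JQY: J={C} ∩ QY={C,G} → {C} (+0)
site 0, node CJQSTWY: CSTW={A,T} ∪ JQY={C} → {A,C,T} (+1)
site 1, node CW: C={T} ∪ W={A} → {A,T} (+1)
site 1, node CTW: CW={A,T} ∪ T={C} → {A,C,T} (+1)
site 1, node CSTW: CTW={A,C,T} ∩ S={A} → {A} (+0)
site 1, node QY: Q={T} ∪ Y={C} → {C,T} (+1)
site 1, node JQY: J={C} ∩ QY={C,T} → {C} (+0)
site 1, node CJQSTWY: CSTW={A} ∪ JQY={C} → {A,C} (+1)
site 2, node CW: C={T} ∪ W={A} → {A,T} (+1)
site 2, node CTW: CW={A,T} ∪ T={G} → {A,G,T} (+1)
site 2, node CSTW: CTW={A,G,T} ∪ S={C} → {A,C,G,T} (+1)
site 2, node QY: Q={A} ∪ Y={T} → {A,T} (+1)
site 2, node JQY: J={G} ∪ QY={A,T} → {A,G,T} (+1)
site 2, node CJQSTWY: CSTW={A,C,G,T} ∩ JQY={A,G,T} → {A,G,T} (+0)
site 3, node CW: C={T} ∪ W={A} → {A,T} (+1)
site 3, node CTW: CW={A,T} ∩ T={A} → {A} (+0)
site 3, node CSTW: CTW={A} ∪ S={T} → {A,T} (+1)
site 3, node QY: Q={G} ∪ Y={A} → {A,G} (+1)
site 3, node JQY: J={T} ∪ QY={A,G} → {A,G,T} (+1)
site 3, node CJQSTWY: CSTW={A,T} ∩ JQY={A,G,T} → {A,T} (+0)
per-site changes: [3, 4, 5, 4]; total = 16

4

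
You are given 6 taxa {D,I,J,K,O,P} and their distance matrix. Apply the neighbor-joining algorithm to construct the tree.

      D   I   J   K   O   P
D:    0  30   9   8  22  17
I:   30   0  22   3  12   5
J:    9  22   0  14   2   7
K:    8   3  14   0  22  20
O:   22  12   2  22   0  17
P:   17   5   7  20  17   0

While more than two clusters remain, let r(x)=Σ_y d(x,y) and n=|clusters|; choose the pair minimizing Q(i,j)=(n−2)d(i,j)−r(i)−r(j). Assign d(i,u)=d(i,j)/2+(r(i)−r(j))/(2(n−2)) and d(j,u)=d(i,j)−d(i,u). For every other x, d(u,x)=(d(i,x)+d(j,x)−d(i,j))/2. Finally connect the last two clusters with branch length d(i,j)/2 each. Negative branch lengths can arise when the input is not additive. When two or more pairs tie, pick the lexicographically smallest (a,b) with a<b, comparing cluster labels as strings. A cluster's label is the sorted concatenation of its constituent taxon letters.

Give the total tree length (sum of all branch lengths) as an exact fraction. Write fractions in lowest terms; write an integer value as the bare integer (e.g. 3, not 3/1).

1. join I+K (d=3, Q=-127) ⇒ IK; edges |I|=17/8, |K|=7/8
  updated: d(D,IK)=35/2, d(IK,J)=33/2, d(IK,O)=31/2, d(IK,P)=11
2. join J+O (d=2, Q=-85) ⇒ JO; edges |J|=-8/3, |O|=14/3
  updated: d(D,JO)=29/2, d(IK,JO)=15, d(JO,P)=11
3. join D+JO (d=29/2, Q=-121/2) ⇒ DJO; edges |D|=75/8, |JO|=41/8
  updated: d(DJO,IK)=9, d(DJO,P)=27/4
4. join DJO+IK (d=9, Q=-107/4) ⇒ DIJKO; edges |DJO|=19/8, |IK|=53/8
  updated: d(DIJKO,P)=35/8
5. join DIJKO+P (d=35/8) ⇒ DIJKOP; edges |DIJKO|=35/16, |P|=35/16
final tree: (((D:75/8,(J:-8/3,O:14/3):41/8):19/8,(I:17/8,K:7/8):53/8):35/16,P:35/16)
total length: 263/8

263/8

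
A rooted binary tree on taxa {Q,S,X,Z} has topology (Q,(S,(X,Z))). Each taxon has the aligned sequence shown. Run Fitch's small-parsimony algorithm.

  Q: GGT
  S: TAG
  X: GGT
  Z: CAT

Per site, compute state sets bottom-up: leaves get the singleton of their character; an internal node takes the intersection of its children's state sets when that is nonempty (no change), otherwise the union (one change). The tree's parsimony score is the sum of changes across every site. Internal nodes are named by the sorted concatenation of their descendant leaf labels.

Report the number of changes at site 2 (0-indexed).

XZ@0: {G} ∪ {C} = {C,G} (union, +1)
SXZ@0: {T} ∪ {C,G} = {C,G,T} (union, +1)
QSXZ@0: {G} ∩ {C,G,T} = {G} (intersection, +0)
XZ@1: {G} ∪ {A} = {A,G} (union, +1)
SXZ@1: {A} ∩ {A,G} = {A} (intersection, +0)
QSXZ@1: {G} ∪ {A} = {A,G} (union, +1)
XZ@2: {T} ∩ {T} = {T} (intersection, +0)
SXZ@2: {G} ∪ {T} = {G,T} (union, +1)
QSXZ@2: {T} ∩ {G,T} = {T} (intersection, +0)
per-site changes: [2, 2, 1]; total = 5

1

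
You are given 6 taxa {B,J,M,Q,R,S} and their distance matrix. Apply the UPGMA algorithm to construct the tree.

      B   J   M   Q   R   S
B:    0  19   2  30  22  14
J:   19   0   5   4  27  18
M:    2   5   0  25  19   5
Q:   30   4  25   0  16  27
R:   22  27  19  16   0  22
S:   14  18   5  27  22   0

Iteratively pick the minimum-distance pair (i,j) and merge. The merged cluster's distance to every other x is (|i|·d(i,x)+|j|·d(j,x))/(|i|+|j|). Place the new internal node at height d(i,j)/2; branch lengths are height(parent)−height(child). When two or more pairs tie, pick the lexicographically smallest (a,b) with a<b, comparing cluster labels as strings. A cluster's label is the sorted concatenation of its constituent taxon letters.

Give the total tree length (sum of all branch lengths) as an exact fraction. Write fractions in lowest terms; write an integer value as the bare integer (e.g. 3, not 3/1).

1. join B+M (d=2) ⇒ BM; edges |B|=1, |M|=1
  updated: d(BM,J)=12, d(BM,Q)=55/2, d(BM,R)=41/2, d(BM,S)=19/2
2. join J+Q (d=4) ⇒ JQ; edges |J|=2, |Q|=2
  updated: d(BM,JQ)=79/4, d(JQ,R)=43/2, d(JQ,S)=45/2
3. join BM+S (d=19/2) ⇒ BMS; edges |BM|=15/4, |S|=19/4
  updated: d(BMS,JQ)=62/3, d(BMS,R)=21
4. join BMS+JQ (d=62/3) ⇒ BJMQS; edges |BMS|=67/12, |JQ|=25/3
  updated: d(BJMQS,R)=106/5
5. join BJMQS+R (d=106/5) ⇒ BJMQRS; edges |BJMQS|=4/15, |R|=53/5
final tree: ((((B:1,M:1):15/4,S:19/4):67/12,(J:2,Q:2):25/3):4/15,R:53/5)
total length: 2357/60

2357/60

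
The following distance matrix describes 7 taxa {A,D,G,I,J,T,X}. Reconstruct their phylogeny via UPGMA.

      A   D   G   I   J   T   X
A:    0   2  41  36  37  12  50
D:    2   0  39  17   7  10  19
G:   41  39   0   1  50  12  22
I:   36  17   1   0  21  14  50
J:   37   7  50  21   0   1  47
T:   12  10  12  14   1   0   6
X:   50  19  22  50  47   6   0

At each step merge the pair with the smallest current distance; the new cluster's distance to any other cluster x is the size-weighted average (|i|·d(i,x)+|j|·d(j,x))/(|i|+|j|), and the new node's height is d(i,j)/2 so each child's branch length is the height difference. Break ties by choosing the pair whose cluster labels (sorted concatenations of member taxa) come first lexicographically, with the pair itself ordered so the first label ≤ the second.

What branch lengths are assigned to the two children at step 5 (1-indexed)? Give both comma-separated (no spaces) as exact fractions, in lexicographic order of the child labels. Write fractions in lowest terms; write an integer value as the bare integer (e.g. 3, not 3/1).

iteration 1: select G,I (d=1); attach at lengths (1/2, 1/2); label the merged cluster GI
  updated: d(A,GI)=77/2, d(D,GI)=28, d(GI,J)=71/2, d(GI,T)=13, d(GI,X)=36
iteration 2: select J,T (d=1); attach at lengths (1/2, 1/2); label the merged cluster JT
  updated: d(A,JT)=49/2, d(D,JT)=17/2, d(GI,JT)=97/4, d(JT,X)=53/2
iteration 3: select A,D (d=2); attach at lengths (1, 1); label the merged cluster AD
  updated: d(AD,GI)=133/4, d(AD,JT)=33/2, d(AD,X)=69/2
iteration 4: select AD,JT (d=33/2); attach at lengths (29/4, 31/4); label the merged cluster ADJT
  updated: d(ADJT,GI)=115/4, d(ADJT,X)=61/2
iteration 5: select ADJT,GI (d=115/4); attach at lengths (49/8, 111/8); label the merged cluster ADGIJT
  updated: d(ADGIJT,X)=97/3
iteration 6: select ADGIJT,X (d=97/3); attach at lengths (43/24, 97/6); label the merged cluster ADGIJTX
final tree: ((((A:1,D:1):29/4,(J:1/2,T:1/2):31/4):49/8,(G:1/2,I:1/2):111/8):43/24,X:97/6)
total length: 1367/24

49/8,111/8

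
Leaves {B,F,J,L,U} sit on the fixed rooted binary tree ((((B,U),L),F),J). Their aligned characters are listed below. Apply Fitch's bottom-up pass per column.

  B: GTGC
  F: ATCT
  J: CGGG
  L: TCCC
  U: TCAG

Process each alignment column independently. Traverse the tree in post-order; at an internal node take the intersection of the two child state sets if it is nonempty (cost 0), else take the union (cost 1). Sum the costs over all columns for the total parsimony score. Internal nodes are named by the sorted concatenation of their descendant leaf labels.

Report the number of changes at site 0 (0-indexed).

BU@0: {G} ∪ {T} = {G,T} (union, +1)
BLU@0: {G,T} ∩ {T} = {T} (intersection, +0)
BFLU@0: {T} ∪ {A} = {A,T} (union, +1)
BFJLU@0: {A,T} ∪ {C} = {A,C,T} (union, +1)
BU@1: {T} ∪ {C} = {C,T} (union, +1)
BLU@1: {C,T} ∩ {C} = {C} (intersection, +0)
BFLU@1: {C} ∪ {T} = {C,T} (union, +1)
BFJLU@1: {C,T} ∪ {G} = {C,G,T} (union, +1)
BU@2: {G} ∪ {A} = {A,G} (union, +1)
BLU@2: {A,G} ∪ {C} = {A,C,G} (union, +1)
BFLU@2: {A,C,G} ∩ {C} = {C} (intersection, +0)
BFJLU@2: {C} ∪ {G} = {C,G} (union, +1)
BU@3: {C} ∪ {G} = {C,G} (union, +1)
BLU@3: {C,G} ∩ {C} = {C} (intersection, +0)
BFLU@3: {C} ∪ {T} = {C,T} (union, +1)
BFJLU@3: {C,T} ∪ {G} = {C,G,T} (union, +1)
per-site changes: [3, 3, 3, 3]; total = 12

3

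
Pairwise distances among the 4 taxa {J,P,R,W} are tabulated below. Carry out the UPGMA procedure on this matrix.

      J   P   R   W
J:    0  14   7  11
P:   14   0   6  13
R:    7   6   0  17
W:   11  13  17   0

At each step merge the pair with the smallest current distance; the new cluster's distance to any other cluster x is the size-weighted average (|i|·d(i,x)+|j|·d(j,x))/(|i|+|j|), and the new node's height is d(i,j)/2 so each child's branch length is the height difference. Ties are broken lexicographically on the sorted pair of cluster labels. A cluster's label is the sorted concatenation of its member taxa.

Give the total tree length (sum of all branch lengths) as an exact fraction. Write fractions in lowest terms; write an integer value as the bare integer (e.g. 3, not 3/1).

263/12

1. join P+R (d=6) ⇒ PR; edges |P|=3, |R|=3
  updated: d(J,PR)=21/2, d(PR,W)=15
2. join J+PR (d=21/2) ⇒ JPR; edges |J|=21/4, |PR|=9/4
  updated: d(JPR,W)=41/3
3. join JPR+W (d=41/3) ⇒ JPRW; edges |JPR|=19/12, |W|=41/6
final tree: ((J:21/4,(P:3,R:3):9/4):19/12,W:41/6)
total length: 263/12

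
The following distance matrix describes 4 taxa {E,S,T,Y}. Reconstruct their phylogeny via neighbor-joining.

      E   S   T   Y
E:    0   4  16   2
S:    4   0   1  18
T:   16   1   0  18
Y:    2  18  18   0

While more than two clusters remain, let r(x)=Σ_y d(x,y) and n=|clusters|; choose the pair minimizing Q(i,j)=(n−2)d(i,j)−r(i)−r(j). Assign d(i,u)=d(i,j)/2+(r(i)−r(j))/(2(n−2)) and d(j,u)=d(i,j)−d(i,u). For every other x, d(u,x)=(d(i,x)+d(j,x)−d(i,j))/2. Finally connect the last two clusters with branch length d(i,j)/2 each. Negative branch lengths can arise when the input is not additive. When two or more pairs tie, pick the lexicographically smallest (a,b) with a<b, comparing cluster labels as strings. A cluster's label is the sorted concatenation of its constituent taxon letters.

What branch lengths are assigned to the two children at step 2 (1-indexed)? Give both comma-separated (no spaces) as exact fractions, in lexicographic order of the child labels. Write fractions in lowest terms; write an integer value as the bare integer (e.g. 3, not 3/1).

25/2,-5/2

step 1: merge (E,Y) at d=2, Q=-56; branch lengths E→-3, Y→5; new cluster EY
  updated: d(EY,S)=10, d(EY,T)=16
step 2: merge (EY,S) at d=10, Q=-27; branch lengths EY→25/2, S→-5/2; new cluster ESY
  updated: d(ESY,T)=7/2
step 3: merge (ESY,T) at d=7/2; branch lengths ESY→7/4, T→7/4; new cluster ESTY
final tree: (((E:-3,Y:5):25/2,S:-5/2):7/4,T:7/4)
total length: 31/2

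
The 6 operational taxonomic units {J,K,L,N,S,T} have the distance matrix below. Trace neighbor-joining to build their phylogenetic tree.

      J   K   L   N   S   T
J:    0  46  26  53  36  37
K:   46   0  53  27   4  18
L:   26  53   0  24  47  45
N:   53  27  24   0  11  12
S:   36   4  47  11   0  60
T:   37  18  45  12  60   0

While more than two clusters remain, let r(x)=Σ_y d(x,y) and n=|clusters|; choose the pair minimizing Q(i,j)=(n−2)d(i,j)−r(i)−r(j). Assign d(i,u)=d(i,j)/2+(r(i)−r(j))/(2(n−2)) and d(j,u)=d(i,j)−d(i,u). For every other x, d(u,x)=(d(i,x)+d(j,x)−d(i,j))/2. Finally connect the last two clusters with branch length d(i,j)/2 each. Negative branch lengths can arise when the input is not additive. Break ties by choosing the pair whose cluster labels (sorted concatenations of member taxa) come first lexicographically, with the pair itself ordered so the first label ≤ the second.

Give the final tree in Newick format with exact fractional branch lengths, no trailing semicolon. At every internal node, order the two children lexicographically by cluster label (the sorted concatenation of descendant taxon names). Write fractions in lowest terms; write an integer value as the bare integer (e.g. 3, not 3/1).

((((J:15,L:11):121/8,(K:3/4,S:13/4):123/8):45/8,N:3/8):93/16,T:93/16)

step 1: merge (K,S) at d=4, Q=-290; branch lengths K→3/4, S→13/4; new cluster KS
  updated: d(J,KS)=39, d(KS,L)=48, d(KS,N)=17, d(KS,T)=37
step 2: merge (J,L) at d=26, Q=-220; branch lengths J→15, L→11; new cluster JL
  updated: d(JL,KS)=61/2, d(JL,N)=51/2, d(JL,T)=28
step 3: merge (JL,KS) at d=61/2, Q=-215/2; branch lengths JL→121/8, KS→123/8; new cluster JKLS
  updated: d(JKLS,N)=6, d(JKLS,T)=69/4
step 4: merge (JKLS,N) at d=6, Q=-141/4; branch lengths JKLS→45/8, N→3/8; new cluster JKLNS
  updated: d(JKLNS,T)=93/8
step 5: merge (JKLNS,T) at d=93/8; branch lengths JKLNS→93/16, T→93/16; new cluster JKLNST
final tree: ((((J:15,L:11):121/8,(K:3/4,S:13/4):123/8):45/8,N:3/8):93/16,T:93/16)
total length: 625/8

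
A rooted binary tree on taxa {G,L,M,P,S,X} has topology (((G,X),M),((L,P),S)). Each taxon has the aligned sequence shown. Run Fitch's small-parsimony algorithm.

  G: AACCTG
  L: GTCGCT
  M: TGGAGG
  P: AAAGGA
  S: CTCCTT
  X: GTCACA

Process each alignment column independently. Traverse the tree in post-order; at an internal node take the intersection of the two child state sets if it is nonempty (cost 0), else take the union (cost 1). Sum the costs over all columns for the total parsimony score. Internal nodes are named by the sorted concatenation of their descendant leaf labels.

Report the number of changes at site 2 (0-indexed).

2

site 0, node GX: G={A} ∪ X={G} → {A,G} (+1)
site 0, node GMX: GX={A,G} ∪ M={T} → {A,G,T} (+1)
site 0, node LP: L={G} ∪ P={A} → {A,G} (+1)
site 0, node LPS: LP={A,G} ∪ S={C} → {A,C,G} (+1)
site 0, node GLMPSX: GMX={A,G,T} ∩ LPS={A,C,G} → {A,G} (+0)
site 1, node GX: G={A} ∪ X={T} → {A,T} (+1)
site 1, node GMX: GX={A,T} ∪ M={G} → {A,G,T} (+1)
site 1, node LP: L={T} ∪ P={A} → {A,T} (+1)
site 1, node LPS: LP={A,T} ∩ S={T} → {T} (+0)
site 1, node GLMPSX: GMX={A,G,T} ∩ LPS={T} → {T} (+0)
site 2, node GX: G={C} ∩ X={C} → {C} (+0)
site 2, node GMX: GX={C} ∪ M={G} → {C,G} (+1)
site 2, node LP: L={C} ∪ P={A} → {A,C} (+1)
site 2, node LPS: LP={A,C} ∩ S={C} → {C} (+0)
site 2, node GLMPSX: GMX={C,G} ∩ LPS={C} → {C} (+0)
site 3, node GX: G={C} ∪ X={A} → {A,C} (+1)
site 3, node GMX: GX={A,C} ∩ M={A} → {A} (+0)
site 3, node LP: L={G} ∩ P={G} → {G} (+0)
site 3, node LPS: LP={G} ∪ S={C} → {C,G} (+1)
site 3, node GLMPSX: GMX={A} ∪ LPS={C,G} → {A,C,G} (+1)
site 4, node GX: G={T} ∪ X={C} → {C,T} (+1)
site 4, node GMX: GX={C,T} ∪ M={G} → {C,G,T} (+1)
site 4, node LP: L={C} ∪ P={G} → {C,G} (+1)
site 4, node LPS: LP={C,G} ∪ S={T} → {C,G,T} (+1)
site 4, node GLMPSX: GMX={C,G,T} ∩ LPS={C,G,T} → {C,G,T} (+0)
site 5, node GX: G={G} ∪ X={A} → {A,G} (+1)
site 5, node GMX: GX={A,G} ∩ M={G} → {G} (+0)
site 5, node LP: L={T} ∪ P={A} → {A,T} (+1)
site 5, node LPS: LP={A,T} ∩ S={T} → {T} (+0)
site 5, node GLMPSX: GMX={G} ∪ LPS={T} → {G,T} (+1)
per-site changes: [4, 3, 2, 3, 4, 3]; total = 19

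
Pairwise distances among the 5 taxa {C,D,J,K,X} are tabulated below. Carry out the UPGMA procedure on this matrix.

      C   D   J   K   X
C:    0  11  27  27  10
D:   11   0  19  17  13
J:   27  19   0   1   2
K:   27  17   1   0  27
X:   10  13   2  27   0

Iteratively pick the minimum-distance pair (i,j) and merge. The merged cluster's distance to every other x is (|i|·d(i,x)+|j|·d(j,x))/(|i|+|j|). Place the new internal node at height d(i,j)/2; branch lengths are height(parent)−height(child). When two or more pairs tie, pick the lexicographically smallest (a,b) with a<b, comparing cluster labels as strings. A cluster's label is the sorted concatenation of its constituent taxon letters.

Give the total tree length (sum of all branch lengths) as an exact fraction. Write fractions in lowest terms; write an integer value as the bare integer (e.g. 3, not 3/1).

step 1: merge (J,K) at d=1; branch lengths J→1/2, K→1/2; new cluster JK
  updated: d(C,JK)=27, d(D,JK)=18, d(JK,X)=29/2
step 2: merge (C,X) at d=10; branch lengths C→5, X→5; new cluster CX
  updated: d(CX,D)=12, d(CX,JK)=83/4
step 3: merge (CX,D) at d=12; branch lengths CX→1, D→6; new cluster CDX
  updated: d(CDX,JK)=119/6
step 4: merge (CDX,JK) at d=119/6; branch lengths CDX→47/12, JK→113/12; new cluster CDJKX
final tree: (((C:5,X:5):1,D:6):47/12,(J:1/2,K:1/2):113/12)
total length: 94/3

94/3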